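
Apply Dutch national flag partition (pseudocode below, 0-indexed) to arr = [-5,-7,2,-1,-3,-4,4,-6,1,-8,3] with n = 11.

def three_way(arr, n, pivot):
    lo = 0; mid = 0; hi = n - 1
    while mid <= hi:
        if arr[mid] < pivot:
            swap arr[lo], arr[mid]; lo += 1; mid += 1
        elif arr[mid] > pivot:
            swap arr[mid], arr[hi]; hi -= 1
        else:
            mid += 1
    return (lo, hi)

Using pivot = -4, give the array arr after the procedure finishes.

[-5,-7,-8,-6,-4,4,-3,1,-1,3,2]

lo=0 mid=0 hi=10
-5<-4: swap(0,0), lo=1 mid=1 ⇒ [-5,-7,2,-1,-3,-4,4,-6,1,-8,3]
-7<-4: swap(1,1), lo=2 mid=2 ⇒ [-5,-7,2,-1,-3,-4,4,-6,1,-8,3]
2>-4: swap(2,10), hi=9 ⇒ [-5,-7,3,-1,-3,-4,4,-6,1,-8,2]
3>-4: swap(2,9), hi=8 ⇒ [-5,-7,-8,-1,-3,-4,4,-6,1,3,2]
-8<-4: swap(2,2), lo=3 mid=3 ⇒ [-5,-7,-8,-1,-3,-4,4,-6,1,3,2]
-1>-4: swap(3,8), hi=7 ⇒ [-5,-7,-8,1,-3,-4,4,-6,-1,3,2]
1>-4: swap(3,7), hi=6 ⇒ [-5,-7,-8,-6,-3,-4,4,1,-1,3,2]
-6<-4: swap(3,3), lo=4 mid=4 ⇒ [-5,-7,-8,-6,-3,-4,4,1,-1,3,2]
-3>-4: swap(4,6), hi=5 ⇒ [-5,-7,-8,-6,4,-4,-3,1,-1,3,2]
4>-4: swap(4,5), hi=4 ⇒ [-5,-7,-8,-6,-4,4,-3,1,-1,3,2]
-4=-4: mid=5
done. lo=4 hi=4; arr=[-5,-7,-8,-6,-4,4,-3,1,-1,3,2]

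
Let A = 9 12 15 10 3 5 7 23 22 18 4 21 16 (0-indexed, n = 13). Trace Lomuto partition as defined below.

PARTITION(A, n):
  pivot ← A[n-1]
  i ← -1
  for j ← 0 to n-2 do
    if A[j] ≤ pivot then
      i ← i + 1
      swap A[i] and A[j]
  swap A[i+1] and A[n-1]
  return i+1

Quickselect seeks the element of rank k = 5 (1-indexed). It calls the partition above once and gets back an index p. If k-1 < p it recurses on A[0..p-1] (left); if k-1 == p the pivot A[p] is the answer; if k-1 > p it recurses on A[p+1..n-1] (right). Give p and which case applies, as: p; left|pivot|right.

pivot = A[12] = 16; i = -1
j=0: A[0]=9 ≤ 16 → i=0, swap A[0],A[0] (no change) → 9 12 15 10 3 5 7 23 22 18 4 21 16
j=1: A[1]=12 ≤ 16 → i=1, swap A[1],A[1] (no change) → 9 12 15 10 3 5 7 23 22 18 4 21 16
j=2: A[2]=15 ≤ 16 → i=2, swap A[2],A[2] (no change) → 9 12 15 10 3 5 7 23 22 18 4 21 16
j=3: A[3]=10 ≤ 16 → i=3, swap A[3],A[3] (no change) → 9 12 15 10 3 5 7 23 22 18 4 21 16
j=4: A[4]=3 ≤ 16 → i=4, swap A[4],A[4] (no change) → 9 12 15 10 3 5 7 23 22 18 4 21 16
j=5: A[5]=5 ≤ 16 → i=5, swap A[5],A[5] (no change) → 9 12 15 10 3 5 7 23 22 18 4 21 16
j=6: A[6]=7 ≤ 16 → i=6, swap A[6],A[6] (no change) → 9 12 15 10 3 5 7 23 22 18 4 21 16
j=7: A[7]=23 > 16 → no swap
j=8: A[8]=22 > 16 → no swap
j=9: A[9]=18 > 16 → no swap
j=10: A[10]=4 ≤ 16 → i=7, swap A[7],A[10] → 9 12 15 10 3 5 7 4 22 18 23 21 16
j=11: A[11]=21 > 16 → no swap
final swap A[8],A[12] → 9 12 15 10 3 5 7 4 16 18 23 21 22; return 8
p = 8; k-1 = 4 < 8 ⇒ left

8; left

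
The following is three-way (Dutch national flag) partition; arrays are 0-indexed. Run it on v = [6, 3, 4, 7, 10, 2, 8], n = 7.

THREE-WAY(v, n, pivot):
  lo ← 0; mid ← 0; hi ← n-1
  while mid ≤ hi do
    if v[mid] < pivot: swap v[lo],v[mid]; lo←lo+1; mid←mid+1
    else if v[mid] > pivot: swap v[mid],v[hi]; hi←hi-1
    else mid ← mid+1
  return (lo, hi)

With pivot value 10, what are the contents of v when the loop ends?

lo=0 mid=0 hi=6
6<10: swap(0,0), lo=1 mid=1 ⇒ [6, 3, 4, 7, 10, 2, 8]
3<10: swap(1,1), lo=2 mid=2 ⇒ [6, 3, 4, 7, 10, 2, 8]
4<10: swap(2,2), lo=3 mid=3 ⇒ [6, 3, 4, 7, 10, 2, 8]
7<10: swap(3,3), lo=4 mid=4 ⇒ [6, 3, 4, 7, 10, 2, 8]
10=10: mid=5
2<10: swap(4,5), lo=5 mid=6 ⇒ [6, 3, 4, 7, 2, 10, 8]
8<10: swap(5,6), lo=6 mid=7 ⇒ [6, 3, 4, 7, 2, 8, 10]
done. lo=6 hi=6; v=[6, 3, 4, 7, 2, 8, 10]

[6, 3, 4, 7, 2, 8, 10]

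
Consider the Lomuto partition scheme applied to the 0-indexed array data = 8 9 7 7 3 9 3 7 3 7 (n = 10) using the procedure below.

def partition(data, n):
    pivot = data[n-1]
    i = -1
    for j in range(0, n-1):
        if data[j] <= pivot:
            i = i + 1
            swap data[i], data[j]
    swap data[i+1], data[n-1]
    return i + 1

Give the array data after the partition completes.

pivot = data[9] = 7; i = -1
j=0: data[0]=8 > 7 → no swap
j=1: data[1]=9 > 7 → no swap
j=2: data[2]=7 ≤ 7 → i=0, swap data[0],data[2] → 7 9 8 7 3 9 3 7 3 7
j=3: data[3]=7 ≤ 7 → i=1, swap data[1],data[3] → 7 7 8 9 3 9 3 7 3 7
j=4: data[4]=3 ≤ 7 → i=2, swap data[2],data[4] → 7 7 3 9 8 9 3 7 3 7
j=5: data[5]=9 > 7 → no swap
j=6: data[6]=3 ≤ 7 → i=3, swap data[3],data[6] → 7 7 3 3 8 9 9 7 3 7
j=7: data[7]=7 ≤ 7 → i=4, swap data[4],data[7] → 7 7 3 3 7 9 9 8 3 7
j=8: data[8]=3 ≤ 7 → i=5, swap data[5],data[8] → 7 7 3 3 7 3 9 8 9 7
final swap data[6],data[9] → 7 7 3 3 7 3 7 8 9 9; return 6

7 7 3 3 7 3 7 8 9 9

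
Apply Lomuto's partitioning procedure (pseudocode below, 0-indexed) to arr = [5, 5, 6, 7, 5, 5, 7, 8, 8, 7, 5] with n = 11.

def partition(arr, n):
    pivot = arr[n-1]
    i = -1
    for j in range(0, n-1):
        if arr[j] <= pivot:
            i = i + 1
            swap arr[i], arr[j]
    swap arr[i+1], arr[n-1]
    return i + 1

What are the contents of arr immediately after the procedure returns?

pivot=5, i=-1
j=0: 5≤5, i=0, swap(0,0) ⇒ [5, 5, 6, 7, 5, 5, 7, 8, 8, 7, 5]
j=1: 5≤5, i=1, swap(1,1) ⇒ [5, 5, 6, 7, 5, 5, 7, 8, 8, 7, 5]
j=2: 6>5, skip
j=3: 7>5, skip
j=4: 5≤5, i=2, swap(2,4) ⇒ [5, 5, 5, 7, 6, 5, 7, 8, 8, 7, 5]
j=5: 5≤5, i=3, swap(3,5) ⇒ [5, 5, 5, 5, 6, 7, 7, 8, 8, 7, 5]
j=6: 7>5, skip
j=7: 8>5, skip
j=8: 8>5, skip
j=9: 7>5, skip
swap(4,10) ⇒ [5, 5, 5, 5, 5, 7, 7, 8, 8, 7, 6]; return 4

[5, 5, 5, 5, 5, 7, 7, 8, 8, 7, 6]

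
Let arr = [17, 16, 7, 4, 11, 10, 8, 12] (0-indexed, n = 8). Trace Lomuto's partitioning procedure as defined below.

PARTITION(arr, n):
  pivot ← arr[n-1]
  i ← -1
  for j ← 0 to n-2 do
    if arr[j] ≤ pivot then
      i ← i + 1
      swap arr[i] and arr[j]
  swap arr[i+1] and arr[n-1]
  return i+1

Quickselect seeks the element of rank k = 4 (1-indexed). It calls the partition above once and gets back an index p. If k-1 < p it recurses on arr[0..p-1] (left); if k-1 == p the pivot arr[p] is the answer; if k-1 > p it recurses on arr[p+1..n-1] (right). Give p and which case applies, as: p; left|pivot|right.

pivot = arr[7] = 12; i = -1
j=0: arr[0]=17 > 12 → no swap
j=1: arr[1]=16 > 12 → no swap
j=2: arr[2]=7 ≤ 12 → i=0, swap arr[0],arr[2] → [7, 16, 17, 4, 11, 10, 8, 12]
j=3: arr[3]=4 ≤ 12 → i=1, swap arr[1],arr[3] → [7, 4, 17, 16, 11, 10, 8, 12]
j=4: arr[4]=11 ≤ 12 → i=2, swap arr[2],arr[4] → [7, 4, 11, 16, 17, 10, 8, 12]
j=5: arr[5]=10 ≤ 12 → i=3, swap arr[3],arr[5] → [7, 4, 11, 10, 17, 16, 8, 12]
j=6: arr[6]=8 ≤ 12 → i=4, swap arr[4],arr[6] → [7, 4, 11, 10, 8, 16, 17, 12]
final swap arr[5],arr[7] → [7, 4, 11, 10, 8, 12, 17, 16]; return 5
p = 5; k-1 = 3 < 5 ⇒ left

5; left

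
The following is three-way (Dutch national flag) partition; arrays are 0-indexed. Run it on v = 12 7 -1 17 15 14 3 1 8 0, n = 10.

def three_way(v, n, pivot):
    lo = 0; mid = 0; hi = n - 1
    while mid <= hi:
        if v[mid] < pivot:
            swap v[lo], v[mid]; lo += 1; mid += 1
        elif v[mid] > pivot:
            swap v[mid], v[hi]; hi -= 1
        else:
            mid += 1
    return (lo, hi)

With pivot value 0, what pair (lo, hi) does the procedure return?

lo=0 mid=0 hi=9
12>0: swap(0,9), hi=8 ⇒ 0 7 -1 17 15 14 3 1 8 12
0=0: mid=1
7>0: swap(1,8), hi=7 ⇒ 0 8 -1 17 15 14 3 1 7 12
8>0: swap(1,7), hi=6 ⇒ 0 1 -1 17 15 14 3 8 7 12
1>0: swap(1,6), hi=5 ⇒ 0 3 -1 17 15 14 1 8 7 12
3>0: swap(1,5), hi=4 ⇒ 0 14 -1 17 15 3 1 8 7 12
14>0: swap(1,4), hi=3 ⇒ 0 15 -1 17 14 3 1 8 7 12
15>0: swap(1,3), hi=2 ⇒ 0 17 -1 15 14 3 1 8 7 12
17>0: swap(1,2), hi=1 ⇒ 0 -1 17 15 14 3 1 8 7 12
-1<0: swap(0,1), lo=1 mid=2 ⇒ -1 0 17 15 14 3 1 8 7 12
done. lo=1 hi=1; v=-1 0 17 15 14 3 1 8 7 12

(1, 1)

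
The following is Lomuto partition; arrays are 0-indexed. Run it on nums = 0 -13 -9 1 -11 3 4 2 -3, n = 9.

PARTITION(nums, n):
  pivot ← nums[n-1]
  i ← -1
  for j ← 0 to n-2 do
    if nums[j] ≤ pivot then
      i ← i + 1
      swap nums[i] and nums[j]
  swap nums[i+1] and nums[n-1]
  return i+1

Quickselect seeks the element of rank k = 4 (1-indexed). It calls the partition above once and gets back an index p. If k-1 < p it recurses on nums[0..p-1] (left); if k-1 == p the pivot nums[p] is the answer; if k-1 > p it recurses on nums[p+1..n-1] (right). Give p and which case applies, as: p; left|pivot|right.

pivot=-3, i=-1
j=0: 0>-3, skip
j=1: -13≤-3, i=0, swap(0,1) ⇒ -13 0 -9 1 -11 3 4 2 -3
j=2: -9≤-3, i=1, swap(1,2) ⇒ -13 -9 0 1 -11 3 4 2 -3
j=3: 1>-3, skip
j=4: -11≤-3, i=2, swap(2,4) ⇒ -13 -9 -11 1 0 3 4 2 -3
j=5: 3>-3, skip
j=6: 4>-3, skip
j=7: 2>-3, skip
swap(3,8) ⇒ -13 -9 -11 -3 0 3 4 2 1; return 3
p = 3; k-1 = 3 == 3 ⇒ pivot

3; pivot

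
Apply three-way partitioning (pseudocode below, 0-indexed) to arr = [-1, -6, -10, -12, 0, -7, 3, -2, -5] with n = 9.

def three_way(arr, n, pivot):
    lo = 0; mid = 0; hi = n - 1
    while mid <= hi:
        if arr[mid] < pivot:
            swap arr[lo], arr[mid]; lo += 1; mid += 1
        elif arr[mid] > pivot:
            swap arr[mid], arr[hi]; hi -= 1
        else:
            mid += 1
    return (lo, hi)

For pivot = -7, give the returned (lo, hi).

pivot = -7; lo=0, mid=0, hi=8
arr[mid]=-1>-7: swap arr[0],arr[8]; hi=7 → [-5, -6, -10, -12, 0, -7, 3, -2, -1]
arr[mid]=-5>-7: swap arr[0],arr[7]; hi=6 → [-2, -6, -10, -12, 0, -7, 3, -5, -1]
arr[mid]=-2>-7: swap arr[0],arr[6]; hi=5 → [3, -6, -10, -12, 0, -7, -2, -5, -1]
arr[mid]=3>-7: swap arr[0],arr[5]; hi=4 → [-7, -6, -10, -12, 0, 3, -2, -5, -1]
arr[mid]=-7=-7: mid=1
arr[mid]=-6>-7: swap arr[1],arr[4]; hi=3 → [-7, 0, -10, -12, -6, 3, -2, -5, -1]
arr[mid]=0>-7: swap arr[1],arr[3]; hi=2 → [-7, -12, -10, 0, -6, 3, -2, -5, -1]
arr[mid]=-12<-7: swap arr[0],arr[1]; lo=1,mid=2 → [-12, -7, -10, 0, -6, 3, -2, -5, -1]
arr[mid]=-10<-7: swap arr[1],arr[2]; lo=2,mid=3 → [-12, -10, -7, 0, -6, 3, -2, -5, -1]
end: lo=2, hi=2; arr = [-12, -10, -7, 0, -6, 3, -2, -5, -1]

(2, 2)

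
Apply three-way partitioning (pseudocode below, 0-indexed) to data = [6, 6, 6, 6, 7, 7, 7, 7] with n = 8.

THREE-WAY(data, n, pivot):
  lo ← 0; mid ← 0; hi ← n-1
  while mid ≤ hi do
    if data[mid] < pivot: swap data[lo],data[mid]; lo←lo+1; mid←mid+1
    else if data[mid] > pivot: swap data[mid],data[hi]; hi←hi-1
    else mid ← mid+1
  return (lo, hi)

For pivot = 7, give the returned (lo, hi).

pivot = 7; lo=0, mid=0, hi=7
data[mid]=6<7: swap data[0],data[0]; lo=1,mid=1 → [6, 6, 6, 6, 7, 7, 7, 7]
data[mid]=6<7: swap data[1],data[1]; lo=2,mid=2 → [6, 6, 6, 6, 7, 7, 7, 7]
data[mid]=6<7: swap data[2],data[2]; lo=3,mid=3 → [6, 6, 6, 6, 7, 7, 7, 7]
data[mid]=6<7: swap data[3],data[3]; lo=4,mid=4 → [6, 6, 6, 6, 7, 7, 7, 7]
data[mid]=7=7: mid=5
data[mid]=7=7: mid=6
data[mid]=7=7: mid=7
data[mid]=7=7: mid=8
end: lo=4, hi=7; data = [6, 6, 6, 6, 7, 7, 7, 7]

(4, 7)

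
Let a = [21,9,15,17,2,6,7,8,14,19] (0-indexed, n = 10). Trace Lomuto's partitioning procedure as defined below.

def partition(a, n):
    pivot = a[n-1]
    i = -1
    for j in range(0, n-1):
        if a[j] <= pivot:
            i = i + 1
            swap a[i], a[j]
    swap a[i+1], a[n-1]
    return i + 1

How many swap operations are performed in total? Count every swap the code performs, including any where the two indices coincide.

9

pivot=19, i=-1
j=0: 21>19, skip
j=1: 9≤19, i=0, swap(0,1) ⇒ [9,21,15,17,2,6,7,8,14,19]
j=2: 15≤19, i=1, swap(1,2) ⇒ [9,15,21,17,2,6,7,8,14,19]
j=3: 17≤19, i=2, swap(2,3) ⇒ [9,15,17,21,2,6,7,8,14,19]
j=4: 2≤19, i=3, swap(3,4) ⇒ [9,15,17,2,21,6,7,8,14,19]
j=5: 6≤19, i=4, swap(4,5) ⇒ [9,15,17,2,6,21,7,8,14,19]
j=6: 7≤19, i=5, swap(5,6) ⇒ [9,15,17,2,6,7,21,8,14,19]
j=7: 8≤19, i=6, swap(6,7) ⇒ [9,15,17,2,6,7,8,21,14,19]
j=8: 14≤19, i=7, swap(7,8) ⇒ [9,15,17,2,6,7,8,14,21,19]
swap(8,9) ⇒ [9,15,17,2,6,7,8,14,19,21]; return 8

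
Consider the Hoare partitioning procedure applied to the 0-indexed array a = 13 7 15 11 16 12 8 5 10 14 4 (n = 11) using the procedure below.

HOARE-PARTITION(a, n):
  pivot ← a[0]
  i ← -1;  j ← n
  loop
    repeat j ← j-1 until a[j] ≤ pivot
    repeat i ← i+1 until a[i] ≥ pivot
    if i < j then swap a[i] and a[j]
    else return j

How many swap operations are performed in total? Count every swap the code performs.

3

pivot = a[0] = 13; i = -1, j = 11
j→10 (a[10]=4≤13), i→0 (a[0]=13≥13); i<j, swap → 4 7 15 11 16 12 8 5 10 14 13
j→8 (a[8]=10≤13), i→2 (a[2]=15≥13); i<j, swap → 4 7 10 11 16 12 8 5 15 14 13
j→7 (a[7]=5≤13), i→4 (a[4]=16≥13); i<j, swap → 4 7 10 11 5 12 8 16 15 14 13
j→6, i→7; i≥j, return j=6. a = 4 7 10 11 5 12 8 16 15 14 13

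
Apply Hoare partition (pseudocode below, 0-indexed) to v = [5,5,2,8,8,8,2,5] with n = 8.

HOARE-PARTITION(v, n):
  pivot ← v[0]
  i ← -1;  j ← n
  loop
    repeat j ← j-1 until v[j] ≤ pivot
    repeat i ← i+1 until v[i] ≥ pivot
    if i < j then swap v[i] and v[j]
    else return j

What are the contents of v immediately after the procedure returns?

[5,2,2,8,8,8,5,5]

pivot = v[0] = 5; i = -1, j = 8
j→7 (v[7]=5≤5), i→0 (v[0]=5≥5); i<j, swap → [5,5,2,8,8,8,2,5]
j→6 (v[6]=2≤5), i→1 (v[1]=5≥5); i<j, swap → [5,2,2,8,8,8,5,5]
j→2, i→3; i≥j, return j=2. v = [5,2,2,8,8,8,5,5]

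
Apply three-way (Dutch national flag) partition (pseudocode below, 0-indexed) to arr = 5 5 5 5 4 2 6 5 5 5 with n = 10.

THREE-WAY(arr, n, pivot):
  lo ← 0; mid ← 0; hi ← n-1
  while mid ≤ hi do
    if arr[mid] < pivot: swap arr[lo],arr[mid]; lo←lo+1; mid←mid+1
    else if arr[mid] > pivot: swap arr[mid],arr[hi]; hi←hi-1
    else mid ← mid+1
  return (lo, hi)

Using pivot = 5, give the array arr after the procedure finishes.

4 2 5 5 5 5 5 5 5 6

pivot = 5; lo=0, mid=0, hi=9
arr[mid]=5=5: mid=1
arr[mid]=5=5: mid=2
arr[mid]=5=5: mid=3
arr[mid]=5=5: mid=4
arr[mid]=4<5: swap arr[0],arr[4]; lo=1,mid=5 → 4 5 5 5 5 2 6 5 5 5
arr[mid]=2<5: swap arr[1],arr[5]; lo=2,mid=6 → 4 2 5 5 5 5 6 5 5 5
arr[mid]=6>5: swap arr[6],arr[9]; hi=8 → 4 2 5 5 5 5 5 5 5 6
arr[mid]=5=5: mid=7
arr[mid]=5=5: mid=8
arr[mid]=5=5: mid=9
end: lo=2, hi=8; arr = 4 2 5 5 5 5 5 5 5 6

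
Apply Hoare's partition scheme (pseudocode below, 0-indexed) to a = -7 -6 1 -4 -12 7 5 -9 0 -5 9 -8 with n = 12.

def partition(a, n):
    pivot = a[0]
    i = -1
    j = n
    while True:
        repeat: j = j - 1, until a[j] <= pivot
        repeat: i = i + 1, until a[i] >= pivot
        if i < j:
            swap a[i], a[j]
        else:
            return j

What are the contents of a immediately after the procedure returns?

pivot=-7
j stops at 11 (-8), i stops at 0 (-7); swap ⇒ -8 -6 1 -4 -12 7 5 -9 0 -5 9 -7
j stops at 7 (-9), i stops at 1 (-6); swap ⇒ -8 -9 1 -4 -12 7 5 -6 0 -5 9 -7
j stops at 4 (-12), i stops at 2 (1); swap ⇒ -8 -9 -12 -4 1 7 5 -6 0 -5 9 -7
j stops at 2, i stops at 3; i≥j ⇒ return 2. a=-8 -9 -12 -4 1 7 5 -6 0 -5 9 -7

-8 -9 -12 -4 1 7 5 -6 0 -5 9 -7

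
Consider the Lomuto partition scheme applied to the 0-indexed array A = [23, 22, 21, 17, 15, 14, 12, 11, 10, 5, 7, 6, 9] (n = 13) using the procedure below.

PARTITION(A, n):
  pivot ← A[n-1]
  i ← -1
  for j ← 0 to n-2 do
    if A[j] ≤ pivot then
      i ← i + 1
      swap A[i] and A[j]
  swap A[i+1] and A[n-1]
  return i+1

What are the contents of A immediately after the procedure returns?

[5, 7, 6, 9, 15, 14, 12, 11, 10, 23, 22, 21, 17]

pivot = A[12] = 9; i = -1
j=0: A[0]=23 > 9 → no swap
j=1: A[1]=22 > 9 → no swap
j=2: A[2]=21 > 9 → no swap
j=3: A[3]=17 > 9 → no swap
j=4: A[4]=15 > 9 → no swap
j=5: A[5]=14 > 9 → no swap
j=6: A[6]=12 > 9 → no swap
j=7: A[7]=11 > 9 → no swap
j=8: A[8]=10 > 9 → no swap
j=9: A[9]=5 ≤ 9 → i=0, swap A[0],A[9] → [5, 22, 21, 17, 15, 14, 12, 11, 10, 23, 7, 6, 9]
j=10: A[10]=7 ≤ 9 → i=1, swap A[1],A[10] → [5, 7, 21, 17, 15, 14, 12, 11, 10, 23, 22, 6, 9]
j=11: A[11]=6 ≤ 9 → i=2, swap A[2],A[11] → [5, 7, 6, 17, 15, 14, 12, 11, 10, 23, 22, 21, 9]
final swap A[3],A[12] → [5, 7, 6, 9, 15, 14, 12, 11, 10, 23, 22, 21, 17]; return 3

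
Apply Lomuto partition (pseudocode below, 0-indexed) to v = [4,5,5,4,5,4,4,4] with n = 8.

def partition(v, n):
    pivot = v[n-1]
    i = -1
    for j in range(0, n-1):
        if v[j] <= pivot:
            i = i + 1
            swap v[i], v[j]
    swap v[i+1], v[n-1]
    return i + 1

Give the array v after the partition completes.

[4,4,4,4,4,5,5,5]

pivot=4, i=-1
j=0: 4≤4, i=0, swap(0,0) ⇒ [4,5,5,4,5,4,4,4]
j=1: 5>4, skip
j=2: 5>4, skip
j=3: 4≤4, i=1, swap(1,3) ⇒ [4,4,5,5,5,4,4,4]
j=4: 5>4, skip
j=5: 4≤4, i=2, swap(2,5) ⇒ [4,4,4,5,5,5,4,4]
j=6: 4≤4, i=3, swap(3,6) ⇒ [4,4,4,4,5,5,5,4]
swap(4,7) ⇒ [4,4,4,4,4,5,5,5]; return 4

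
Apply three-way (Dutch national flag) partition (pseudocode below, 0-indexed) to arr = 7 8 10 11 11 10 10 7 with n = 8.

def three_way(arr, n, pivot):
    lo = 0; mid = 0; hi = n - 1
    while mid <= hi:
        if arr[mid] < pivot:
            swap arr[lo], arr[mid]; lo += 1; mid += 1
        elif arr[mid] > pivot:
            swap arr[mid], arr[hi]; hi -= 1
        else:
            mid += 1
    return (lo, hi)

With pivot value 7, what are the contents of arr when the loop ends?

7 7 11 11 10 10 10 8

lo=0 mid=0 hi=7
7=7: mid=1
8>7: swap(1,7), hi=6 ⇒ 7 7 10 11 11 10 10 8
7=7: mid=2
10>7: swap(2,6), hi=5 ⇒ 7 7 10 11 11 10 10 8
10>7: swap(2,5), hi=4 ⇒ 7 7 10 11 11 10 10 8
10>7: swap(2,4), hi=3 ⇒ 7 7 11 11 10 10 10 8
11>7: swap(2,3), hi=2 ⇒ 7 7 11 11 10 10 10 8
11>7: swap(2,2), hi=1 ⇒ 7 7 11 11 10 10 10 8
done. lo=0 hi=1; arr=7 7 11 11 10 10 10 8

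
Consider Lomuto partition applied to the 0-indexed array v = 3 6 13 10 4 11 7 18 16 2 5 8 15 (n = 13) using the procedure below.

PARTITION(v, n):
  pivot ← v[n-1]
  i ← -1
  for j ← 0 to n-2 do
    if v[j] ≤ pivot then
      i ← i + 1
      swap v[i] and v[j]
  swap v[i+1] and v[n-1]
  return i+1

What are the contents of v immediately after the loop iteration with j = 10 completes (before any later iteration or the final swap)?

3 6 13 10 4 11 7 2 5 18 16 8 15

pivot = v[12] = 15; i = -1
j=0: v[0]=3 ≤ 15 → i=0, swap v[0],v[0] (no change) → 3 6 13 10 4 11 7 18 16 2 5 8 15
j=1: v[1]=6 ≤ 15 → i=1, swap v[1],v[1] (no change) → 3 6 13 10 4 11 7 18 16 2 5 8 15
j=2: v[2]=13 ≤ 15 → i=2, swap v[2],v[2] (no change) → 3 6 13 10 4 11 7 18 16 2 5 8 15
j=3: v[3]=10 ≤ 15 → i=3, swap v[3],v[3] (no change) → 3 6 13 10 4 11 7 18 16 2 5 8 15
j=4: v[4]=4 ≤ 15 → i=4, swap v[4],v[4] (no change) → 3 6 13 10 4 11 7 18 16 2 5 8 15
j=5: v[5]=11 ≤ 15 → i=5, swap v[5],v[5] (no change) → 3 6 13 10 4 11 7 18 16 2 5 8 15
j=6: v[6]=7 ≤ 15 → i=6, swap v[6],v[6] (no change) → 3 6 13 10 4 11 7 18 16 2 5 8 15
j=7: v[7]=18 > 15 → no swap
j=8: v[8]=16 > 15 → no swap
j=9: v[9]=2 ≤ 15 → i=7, swap v[7],v[9] → 3 6 13 10 4 11 7 2 16 18 5 8 15
j=10: v[10]=5 ≤ 15 → i=8, swap v[8],v[10] → 3 6 13 10 4 11 7 2 5 18 16 8 15
(after j=10) v = 3 6 13 10 4 11 7 2 5 18 16 8 15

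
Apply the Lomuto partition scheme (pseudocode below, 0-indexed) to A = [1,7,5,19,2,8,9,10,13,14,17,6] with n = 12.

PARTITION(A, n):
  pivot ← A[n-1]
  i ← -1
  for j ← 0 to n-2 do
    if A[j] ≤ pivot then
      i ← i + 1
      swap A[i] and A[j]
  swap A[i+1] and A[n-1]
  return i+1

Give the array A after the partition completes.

[1,5,2,6,7,8,9,10,13,14,17,19]

pivot = A[11] = 6; i = -1
j=0: A[0]=1 ≤ 6 → i=0, swap A[0],A[0] (no change) → [1,7,5,19,2,8,9,10,13,14,17,6]
j=1: A[1]=7 > 6 → no swap
j=2: A[2]=5 ≤ 6 → i=1, swap A[1],A[2] → [1,5,7,19,2,8,9,10,13,14,17,6]
j=3: A[3]=19 > 6 → no swap
j=4: A[4]=2 ≤ 6 → i=2, swap A[2],A[4] → [1,5,2,19,7,8,9,10,13,14,17,6]
j=5: A[5]=8 > 6 → no swap
j=6: A[6]=9 > 6 → no swap
j=7: A[7]=10 > 6 → no swap
j=8: A[8]=13 > 6 → no swap
j=9: A[9]=14 > 6 → no swap
j=10: A[10]=17 > 6 → no swap
final swap A[3],A[11] → [1,5,2,6,7,8,9,10,13,14,17,19]; return 3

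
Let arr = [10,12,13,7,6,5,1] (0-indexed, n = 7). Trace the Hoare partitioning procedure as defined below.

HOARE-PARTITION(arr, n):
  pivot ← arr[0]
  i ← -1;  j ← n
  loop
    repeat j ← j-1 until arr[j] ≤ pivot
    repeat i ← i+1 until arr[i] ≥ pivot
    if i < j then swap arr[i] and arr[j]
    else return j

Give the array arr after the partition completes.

pivot=10
j stops at 6 (1), i stops at 0 (10); swap ⇒ [1,12,13,7,6,5,10]
j stops at 5 (5), i stops at 1 (12); swap ⇒ [1,5,13,7,6,12,10]
j stops at 4 (6), i stops at 2 (13); swap ⇒ [1,5,6,7,13,12,10]
j stops at 3, i stops at 4; i≥j ⇒ return 3. arr=[1,5,6,7,13,12,10]

[1,5,6,7,13,12,10]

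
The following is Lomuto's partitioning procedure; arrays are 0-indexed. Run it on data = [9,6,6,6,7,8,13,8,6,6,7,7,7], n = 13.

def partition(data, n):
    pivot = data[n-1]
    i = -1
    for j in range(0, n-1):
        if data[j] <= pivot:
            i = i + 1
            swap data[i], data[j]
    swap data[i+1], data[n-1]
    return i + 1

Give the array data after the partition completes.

pivot=7, i=-1
j=0: 9>7, skip
j=1: 6≤7, i=0, swap(0,1) ⇒ [6,9,6,6,7,8,13,8,6,6,7,7,7]
j=2: 6≤7, i=1, swap(1,2) ⇒ [6,6,9,6,7,8,13,8,6,6,7,7,7]
j=3: 6≤7, i=2, swap(2,3) ⇒ [6,6,6,9,7,8,13,8,6,6,7,7,7]
j=4: 7≤7, i=3, swap(3,4) ⇒ [6,6,6,7,9,8,13,8,6,6,7,7,7]
j=5: 8>7, skip
j=6: 13>7, skip
j=7: 8>7, skip
j=8: 6≤7, i=4, swap(4,8) ⇒ [6,6,6,7,6,8,13,8,9,6,7,7,7]
j=9: 6≤7, i=5, swap(5,9) ⇒ [6,6,6,7,6,6,13,8,9,8,7,7,7]
j=10: 7≤7, i=6, swap(6,10) ⇒ [6,6,6,7,6,6,7,8,9,8,13,7,7]
j=11: 7≤7, i=7, swap(7,11) ⇒ [6,6,6,7,6,6,7,7,9,8,13,8,7]
swap(8,12) ⇒ [6,6,6,7,6,6,7,7,7,8,13,8,9]; return 8

[6,6,6,7,6,6,7,7,7,8,13,8,9]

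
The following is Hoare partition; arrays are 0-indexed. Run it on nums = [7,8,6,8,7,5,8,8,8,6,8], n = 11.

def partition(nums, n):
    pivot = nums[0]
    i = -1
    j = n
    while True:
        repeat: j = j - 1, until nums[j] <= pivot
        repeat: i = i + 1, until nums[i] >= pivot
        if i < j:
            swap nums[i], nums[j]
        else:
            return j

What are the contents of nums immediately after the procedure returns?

[6,5,6,7,8,8,8,8,8,7,8]

pivot = nums[0] = 7; i = -1, j = 11
j→9 (nums[9]=6≤7), i→0 (nums[0]=7≥7); i<j, swap → [6,8,6,8,7,5,8,8,8,7,8]
j→5 (nums[5]=5≤7), i→1 (nums[1]=8≥7); i<j, swap → [6,5,6,8,7,8,8,8,8,7,8]
j→4 (nums[4]=7≤7), i→3 (nums[3]=8≥7); i<j, swap → [6,5,6,7,8,8,8,8,8,7,8]
j→3, i→4; i≥j, return j=3. nums = [6,5,6,7,8,8,8,8,8,7,8]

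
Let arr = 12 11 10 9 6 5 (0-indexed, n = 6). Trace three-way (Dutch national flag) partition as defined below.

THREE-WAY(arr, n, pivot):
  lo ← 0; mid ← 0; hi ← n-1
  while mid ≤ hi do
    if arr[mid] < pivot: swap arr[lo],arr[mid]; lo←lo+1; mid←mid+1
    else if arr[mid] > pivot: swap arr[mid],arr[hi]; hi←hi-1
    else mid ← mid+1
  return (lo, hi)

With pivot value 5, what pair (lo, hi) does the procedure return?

lo=0 mid=0 hi=5
12>5: swap(0,5), hi=4 ⇒ 5 11 10 9 6 12
5=5: mid=1
11>5: swap(1,4), hi=3 ⇒ 5 6 10 9 11 12
6>5: swap(1,3), hi=2 ⇒ 5 9 10 6 11 12
9>5: swap(1,2), hi=1 ⇒ 5 10 9 6 11 12
10>5: swap(1,1), hi=0 ⇒ 5 10 9 6 11 12
done. lo=0 hi=0; arr=5 10 9 6 11 12

(0, 0)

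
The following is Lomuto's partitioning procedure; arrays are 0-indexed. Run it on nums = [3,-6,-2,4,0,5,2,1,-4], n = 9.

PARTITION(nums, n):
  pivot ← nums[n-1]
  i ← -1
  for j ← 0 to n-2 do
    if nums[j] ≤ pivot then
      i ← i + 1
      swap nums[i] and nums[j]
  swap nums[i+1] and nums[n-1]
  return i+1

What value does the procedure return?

1

pivot=-4, i=-1
j=0: 3>-4, skip
j=1: -6≤-4, i=0, swap(0,1) ⇒ [-6,3,-2,4,0,5,2,1,-4]
j=2: -2>-4, skip
j=3: 4>-4, skip
j=4: 0>-4, skip
j=5: 5>-4, skip
j=6: 2>-4, skip
j=7: 1>-4, skip
swap(1,8) ⇒ [-6,-4,-2,4,0,5,2,1,3]; return 1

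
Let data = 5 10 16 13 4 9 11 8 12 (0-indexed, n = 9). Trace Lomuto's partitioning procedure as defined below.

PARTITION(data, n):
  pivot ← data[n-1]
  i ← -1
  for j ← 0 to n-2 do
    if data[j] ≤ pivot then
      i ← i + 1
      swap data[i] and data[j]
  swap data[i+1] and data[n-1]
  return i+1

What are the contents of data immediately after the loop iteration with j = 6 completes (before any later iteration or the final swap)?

5 10 4 9 11 13 16 8 12

pivot = data[8] = 12; i = -1
j=0: data[0]=5 ≤ 12 → i=0, swap data[0],data[0] (no change) → 5 10 16 13 4 9 11 8 12
j=1: data[1]=10 ≤ 12 → i=1, swap data[1],data[1] (no change) → 5 10 16 13 4 9 11 8 12
j=2: data[2]=16 > 12 → no swap
j=3: data[3]=13 > 12 → no swap
j=4: data[4]=4 ≤ 12 → i=2, swap data[2],data[4] → 5 10 4 13 16 9 11 8 12
j=5: data[5]=9 ≤ 12 → i=3, swap data[3],data[5] → 5 10 4 9 16 13 11 8 12
j=6: data[6]=11 ≤ 12 → i=4, swap data[4],data[6] → 5 10 4 9 11 13 16 8 12
(after j=6) data = 5 10 4 9 11 13 16 8 12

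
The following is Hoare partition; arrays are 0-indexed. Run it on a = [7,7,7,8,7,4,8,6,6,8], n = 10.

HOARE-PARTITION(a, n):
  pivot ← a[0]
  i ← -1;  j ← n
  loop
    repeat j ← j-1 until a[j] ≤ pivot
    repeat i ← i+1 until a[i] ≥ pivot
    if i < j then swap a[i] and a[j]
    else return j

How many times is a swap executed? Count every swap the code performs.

4

pivot=7
j stops at 8 (6), i stops at 0 (7); swap ⇒ [6,7,7,8,7,4,8,6,7,8]
j stops at 7 (6), i stops at 1 (7); swap ⇒ [6,6,7,8,7,4,8,7,7,8]
j stops at 5 (4), i stops at 2 (7); swap ⇒ [6,6,4,8,7,7,8,7,7,8]
j stops at 4 (7), i stops at 3 (8); swap ⇒ [6,6,4,7,8,7,8,7,7,8]
j stops at 3, i stops at 4; i≥j ⇒ return 3. a=[6,6,4,7,8,7,8,7,7,8]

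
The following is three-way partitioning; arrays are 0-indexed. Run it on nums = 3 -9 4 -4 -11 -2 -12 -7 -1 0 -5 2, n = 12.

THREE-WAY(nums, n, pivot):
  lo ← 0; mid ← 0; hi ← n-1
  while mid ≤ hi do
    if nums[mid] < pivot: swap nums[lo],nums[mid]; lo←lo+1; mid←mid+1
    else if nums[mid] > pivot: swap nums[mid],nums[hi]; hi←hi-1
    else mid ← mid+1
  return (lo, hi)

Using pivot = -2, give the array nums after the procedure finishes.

-5 -9 -7 -4 -11 -12 -2 -1 0 4 2 3

lo=0 mid=0 hi=11
3>-2: swap(0,11), hi=10 ⇒ 2 -9 4 -4 -11 -2 -12 -7 -1 0 -5 3
2>-2: swap(0,10), hi=9 ⇒ -5 -9 4 -4 -11 -2 -12 -7 -1 0 2 3
-5<-2: swap(0,0), lo=1 mid=1 ⇒ -5 -9 4 -4 -11 -2 -12 -7 -1 0 2 3
-9<-2: swap(1,1), lo=2 mid=2 ⇒ -5 -9 4 -4 -11 -2 -12 -7 -1 0 2 3
4>-2: swap(2,9), hi=8 ⇒ -5 -9 0 -4 -11 -2 -12 -7 -1 4 2 3
0>-2: swap(2,8), hi=7 ⇒ -5 -9 -1 -4 -11 -2 -12 -7 0 4 2 3
-1>-2: swap(2,7), hi=6 ⇒ -5 -9 -7 -4 -11 -2 -12 -1 0 4 2 3
-7<-2: swap(2,2), lo=3 mid=3 ⇒ -5 -9 -7 -4 -11 -2 -12 -1 0 4 2 3
-4<-2: swap(3,3), lo=4 mid=4 ⇒ -5 -9 -7 -4 -11 -2 -12 -1 0 4 2 3
-11<-2: swap(4,4), lo=5 mid=5 ⇒ -5 -9 -7 -4 -11 -2 -12 -1 0 4 2 3
-2=-2: mid=6
-12<-2: swap(5,6), lo=6 mid=7 ⇒ -5 -9 -7 -4 -11 -12 -2 -1 0 4 2 3
done. lo=6 hi=6; nums=-5 -9 -7 -4 -11 -12 -2 -1 0 4 2 3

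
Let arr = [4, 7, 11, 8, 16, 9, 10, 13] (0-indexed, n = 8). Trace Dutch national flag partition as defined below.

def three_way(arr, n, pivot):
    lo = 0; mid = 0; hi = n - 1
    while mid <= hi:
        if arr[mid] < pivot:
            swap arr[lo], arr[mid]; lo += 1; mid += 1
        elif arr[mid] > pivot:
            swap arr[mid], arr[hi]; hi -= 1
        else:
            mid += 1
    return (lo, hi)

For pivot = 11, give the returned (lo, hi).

lo=0 mid=0 hi=7
4<11: swap(0,0), lo=1 mid=1 ⇒ [4, 7, 11, 8, 16, 9, 10, 13]
7<11: swap(1,1), lo=2 mid=2 ⇒ [4, 7, 11, 8, 16, 9, 10, 13]
11=11: mid=3
8<11: swap(2,3), lo=3 mid=4 ⇒ [4, 7, 8, 11, 16, 9, 10, 13]
16>11: swap(4,7), hi=6 ⇒ [4, 7, 8, 11, 13, 9, 10, 16]
13>11: swap(4,6), hi=5 ⇒ [4, 7, 8, 11, 10, 9, 13, 16]
10<11: swap(3,4), lo=4 mid=5 ⇒ [4, 7, 8, 10, 11, 9, 13, 16]
9<11: swap(4,5), lo=5 mid=6 ⇒ [4, 7, 8, 10, 9, 11, 13, 16]
done. lo=5 hi=5; arr=[4, 7, 8, 10, 9, 11, 13, 16]

(5, 5)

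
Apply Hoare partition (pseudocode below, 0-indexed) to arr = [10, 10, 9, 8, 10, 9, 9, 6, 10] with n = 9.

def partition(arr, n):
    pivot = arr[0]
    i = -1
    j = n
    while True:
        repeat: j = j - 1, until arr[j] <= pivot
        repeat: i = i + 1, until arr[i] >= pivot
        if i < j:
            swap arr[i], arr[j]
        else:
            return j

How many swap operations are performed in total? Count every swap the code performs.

3

pivot=10
j stops at 8 (10), i stops at 0 (10); swap ⇒ [10, 10, 9, 8, 10, 9, 9, 6, 10]
j stops at 7 (6), i stops at 1 (10); swap ⇒ [10, 6, 9, 8, 10, 9, 9, 10, 10]
j stops at 6 (9), i stops at 4 (10); swap ⇒ [10, 6, 9, 8, 9, 9, 10, 10, 10]
j stops at 5, i stops at 6; i≥j ⇒ return 5. arr=[10, 6, 9, 8, 9, 9, 10, 10, 10]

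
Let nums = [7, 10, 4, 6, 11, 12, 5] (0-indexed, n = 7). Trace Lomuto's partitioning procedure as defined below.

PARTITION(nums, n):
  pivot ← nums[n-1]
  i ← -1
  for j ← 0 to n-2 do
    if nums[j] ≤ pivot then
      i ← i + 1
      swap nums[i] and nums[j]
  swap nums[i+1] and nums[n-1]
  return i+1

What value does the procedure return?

pivot=5, i=-1
j=0: 7>5, skip
j=1: 10>5, skip
j=2: 4≤5, i=0, swap(0,2) ⇒ [4, 10, 7, 6, 11, 12, 5]
j=3: 6>5, skip
j=4: 11>5, skip
j=5: 12>5, skip
swap(1,6) ⇒ [4, 5, 7, 6, 11, 12, 10]; return 1

1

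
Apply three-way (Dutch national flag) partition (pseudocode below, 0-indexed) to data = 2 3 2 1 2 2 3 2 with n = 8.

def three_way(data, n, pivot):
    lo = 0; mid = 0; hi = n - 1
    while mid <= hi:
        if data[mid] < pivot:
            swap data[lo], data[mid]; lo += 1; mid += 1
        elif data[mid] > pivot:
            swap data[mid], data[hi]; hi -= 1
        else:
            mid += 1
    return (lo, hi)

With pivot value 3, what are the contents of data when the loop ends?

2 2 1 2 2 2 3 3

pivot = 3; lo=0, mid=0, hi=7
data[mid]=2<3: swap data[0],data[0]; lo=1,mid=1 → 2 3 2 1 2 2 3 2
data[mid]=3=3: mid=2
data[mid]=2<3: swap data[1],data[2]; lo=2,mid=3 → 2 2 3 1 2 2 3 2
data[mid]=1<3: swap data[2],data[3]; lo=3,mid=4 → 2 2 1 3 2 2 3 2
data[mid]=2<3: swap data[3],data[4]; lo=4,mid=5 → 2 2 1 2 3 2 3 2
data[mid]=2<3: swap data[4],data[5]; lo=5,mid=6 → 2 2 1 2 2 3 3 2
data[mid]=3=3: mid=7
data[mid]=2<3: swap data[5],data[7]; lo=6,mid=8 → 2 2 1 2 2 2 3 3
end: lo=6, hi=7; data = 2 2 1 2 2 2 3 3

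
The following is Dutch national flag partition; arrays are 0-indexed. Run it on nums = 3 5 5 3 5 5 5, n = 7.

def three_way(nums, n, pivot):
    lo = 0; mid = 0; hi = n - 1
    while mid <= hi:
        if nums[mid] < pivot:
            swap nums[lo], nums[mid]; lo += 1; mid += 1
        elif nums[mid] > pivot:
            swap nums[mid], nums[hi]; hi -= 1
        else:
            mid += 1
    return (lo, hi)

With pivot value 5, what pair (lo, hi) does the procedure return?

lo=0 mid=0 hi=6
3<5: swap(0,0), lo=1 mid=1 ⇒ 3 5 5 3 5 5 5
5=5: mid=2
5=5: mid=3
3<5: swap(1,3), lo=2 mid=4 ⇒ 3 3 5 5 5 5 5
5=5: mid=5
5=5: mid=6
5=5: mid=7
done. lo=2 hi=6; nums=3 3 5 5 5 5 5

(2, 6)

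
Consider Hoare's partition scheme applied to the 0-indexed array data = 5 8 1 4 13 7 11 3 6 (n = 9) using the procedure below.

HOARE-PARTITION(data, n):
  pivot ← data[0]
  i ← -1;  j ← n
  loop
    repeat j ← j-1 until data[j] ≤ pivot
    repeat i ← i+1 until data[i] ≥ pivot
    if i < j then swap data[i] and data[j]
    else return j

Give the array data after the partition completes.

pivot=5
j stops at 7 (3), i stops at 0 (5); swap ⇒ 3 8 1 4 13 7 11 5 6
j stops at 3 (4), i stops at 1 (8); swap ⇒ 3 4 1 8 13 7 11 5 6
j stops at 2, i stops at 3; i≥j ⇒ return 2. data=3 4 1 8 13 7 11 5 6

3 4 1 8 13 7 11 5 6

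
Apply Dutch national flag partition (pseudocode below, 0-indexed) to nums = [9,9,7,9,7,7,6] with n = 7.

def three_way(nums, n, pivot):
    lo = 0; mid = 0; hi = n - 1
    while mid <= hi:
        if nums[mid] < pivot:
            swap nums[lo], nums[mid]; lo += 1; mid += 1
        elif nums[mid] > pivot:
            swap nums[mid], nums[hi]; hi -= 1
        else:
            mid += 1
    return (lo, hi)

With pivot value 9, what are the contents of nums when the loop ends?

lo=0 mid=0 hi=6
9=9: mid=1
9=9: mid=2
7<9: swap(0,2), lo=1 mid=3 ⇒ [7,9,9,9,7,7,6]
9=9: mid=4
7<9: swap(1,4), lo=2 mid=5 ⇒ [7,7,9,9,9,7,6]
7<9: swap(2,5), lo=3 mid=6 ⇒ [7,7,7,9,9,9,6]
6<9: swap(3,6), lo=4 mid=7 ⇒ [7,7,7,6,9,9,9]
done. lo=4 hi=6; nums=[7,7,7,6,9,9,9]

[7,7,7,6,9,9,9]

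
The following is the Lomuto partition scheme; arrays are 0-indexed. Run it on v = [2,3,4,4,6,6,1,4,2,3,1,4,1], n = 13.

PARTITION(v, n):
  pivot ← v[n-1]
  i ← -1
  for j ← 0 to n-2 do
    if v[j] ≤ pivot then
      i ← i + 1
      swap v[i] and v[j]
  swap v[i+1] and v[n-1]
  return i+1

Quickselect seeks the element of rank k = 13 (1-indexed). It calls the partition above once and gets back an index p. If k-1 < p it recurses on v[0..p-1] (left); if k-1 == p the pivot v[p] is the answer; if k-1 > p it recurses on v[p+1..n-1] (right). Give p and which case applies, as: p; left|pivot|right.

pivot = v[12] = 1; i = -1
j=0: v[0]=2 > 1 → no swap
j=1: v[1]=3 > 1 → no swap
j=2: v[2]=4 > 1 → no swap
j=3: v[3]=4 > 1 → no swap
j=4: v[4]=6 > 1 → no swap
j=5: v[5]=6 > 1 → no swap
j=6: v[6]=1 ≤ 1 → i=0, swap v[0],v[6] → [1,3,4,4,6,6,2,4,2,3,1,4,1]
j=7: v[7]=4 > 1 → no swap
j=8: v[8]=2 > 1 → no swap
j=9: v[9]=3 > 1 → no swap
j=10: v[10]=1 ≤ 1 → i=1, swap v[1],v[10] → [1,1,4,4,6,6,2,4,2,3,3,4,1]
j=11: v[11]=4 > 1 → no swap
final swap v[2],v[12] → [1,1,1,4,6,6,2,4,2,3,3,4,4]; return 2
p = 2; k-1 = 12 > 2 ⇒ right

2; right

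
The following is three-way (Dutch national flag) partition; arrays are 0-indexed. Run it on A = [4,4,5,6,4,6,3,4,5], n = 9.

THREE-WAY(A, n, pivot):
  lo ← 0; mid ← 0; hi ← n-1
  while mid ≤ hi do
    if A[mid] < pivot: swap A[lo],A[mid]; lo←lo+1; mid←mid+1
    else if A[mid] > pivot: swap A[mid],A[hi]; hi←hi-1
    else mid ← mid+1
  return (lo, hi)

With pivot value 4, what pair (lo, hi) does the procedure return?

pivot = 4; lo=0, mid=0, hi=8
A[mid]=4=4: mid=1
A[mid]=4=4: mid=2
A[mid]=5>4: swap A[2],A[8]; hi=7 → [4,4,5,6,4,6,3,4,5]
A[mid]=5>4: swap A[2],A[7]; hi=6 → [4,4,4,6,4,6,3,5,5]
A[mid]=4=4: mid=3
A[mid]=6>4: swap A[3],A[6]; hi=5 → [4,4,4,3,4,6,6,5,5]
A[mid]=3<4: swap A[0],A[3]; lo=1,mid=4 → [3,4,4,4,4,6,6,5,5]
A[mid]=4=4: mid=5
A[mid]=6>4: swap A[5],A[5]; hi=4 → [3,4,4,4,4,6,6,5,5]
end: lo=1, hi=4; A = [3,4,4,4,4,6,6,5,5]

(1, 4)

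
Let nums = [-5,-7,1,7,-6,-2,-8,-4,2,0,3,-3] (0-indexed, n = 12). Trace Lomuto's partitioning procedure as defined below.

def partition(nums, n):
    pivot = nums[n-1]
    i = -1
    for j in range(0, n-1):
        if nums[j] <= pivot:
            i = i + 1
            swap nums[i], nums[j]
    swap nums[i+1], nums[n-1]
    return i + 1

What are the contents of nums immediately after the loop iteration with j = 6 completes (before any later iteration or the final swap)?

[-5,-7,-6,-8,1,-2,7,-4,2,0,3,-3]

pivot = nums[11] = -3; i = -1
j=0: nums[0]=-5 ≤ -3 → i=0, swap nums[0],nums[0] (no change) → [-5,-7,1,7,-6,-2,-8,-4,2,0,3,-3]
j=1: nums[1]=-7 ≤ -3 → i=1, swap nums[1],nums[1] (no change) → [-5,-7,1,7,-6,-2,-8,-4,2,0,3,-3]
j=2: nums[2]=1 > -3 → no swap
j=3: nums[3]=7 > -3 → no swap
j=4: nums[4]=-6 ≤ -3 → i=2, swap nums[2],nums[4] → [-5,-7,-6,7,1,-2,-8,-4,2,0,3,-3]
j=5: nums[5]=-2 > -3 → no swap
j=6: nums[6]=-8 ≤ -3 → i=3, swap nums[3],nums[6] → [-5,-7,-6,-8,1,-2,7,-4,2,0,3,-3]
(after j=6) nums = [-5,-7,-6,-8,1,-2,7,-4,2,0,3,-3]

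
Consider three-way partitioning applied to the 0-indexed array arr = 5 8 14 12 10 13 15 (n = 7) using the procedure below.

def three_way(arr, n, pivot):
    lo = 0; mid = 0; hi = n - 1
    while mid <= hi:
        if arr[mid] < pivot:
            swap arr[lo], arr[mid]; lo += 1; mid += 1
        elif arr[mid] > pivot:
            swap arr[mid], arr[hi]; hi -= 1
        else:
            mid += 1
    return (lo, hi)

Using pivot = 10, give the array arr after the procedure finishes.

5 8 10 12 13 15 14

pivot = 10; lo=0, mid=0, hi=6
arr[mid]=5<10: swap arr[0],arr[0]; lo=1,mid=1 → 5 8 14 12 10 13 15
arr[mid]=8<10: swap arr[1],arr[1]; lo=2,mid=2 → 5 8 14 12 10 13 15
arr[mid]=14>10: swap arr[2],arr[6]; hi=5 → 5 8 15 12 10 13 14
arr[mid]=15>10: swap arr[2],arr[5]; hi=4 → 5 8 13 12 10 15 14
arr[mid]=13>10: swap arr[2],arr[4]; hi=3 → 5 8 10 12 13 15 14
arr[mid]=10=10: mid=3
arr[mid]=12>10: swap arr[3],arr[3]; hi=2 → 5 8 10 12 13 15 14
end: lo=2, hi=2; arr = 5 8 10 12 13 15 14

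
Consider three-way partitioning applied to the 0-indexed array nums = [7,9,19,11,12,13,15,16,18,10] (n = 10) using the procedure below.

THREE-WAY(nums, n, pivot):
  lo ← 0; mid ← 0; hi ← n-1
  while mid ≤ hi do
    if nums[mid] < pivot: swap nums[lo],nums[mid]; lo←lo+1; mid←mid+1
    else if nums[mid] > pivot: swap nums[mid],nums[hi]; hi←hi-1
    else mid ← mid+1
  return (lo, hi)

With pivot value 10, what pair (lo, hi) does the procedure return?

pivot = 10; lo=0, mid=0, hi=9
nums[mid]=7<10: swap nums[0],nums[0]; lo=1,mid=1 → [7,9,19,11,12,13,15,16,18,10]
nums[mid]=9<10: swap nums[1],nums[1]; lo=2,mid=2 → [7,9,19,11,12,13,15,16,18,10]
nums[mid]=19>10: swap nums[2],nums[9]; hi=8 → [7,9,10,11,12,13,15,16,18,19]
nums[mid]=10=10: mid=3
nums[mid]=11>10: swap nums[3],nums[8]; hi=7 → [7,9,10,18,12,13,15,16,11,19]
nums[mid]=18>10: swap nums[3],nums[7]; hi=6 → [7,9,10,16,12,13,15,18,11,19]
nums[mid]=16>10: swap nums[3],nums[6]; hi=5 → [7,9,10,15,12,13,16,18,11,19]
nums[mid]=15>10: swap nums[3],nums[5]; hi=4 → [7,9,10,13,12,15,16,18,11,19]
nums[mid]=13>10: swap nums[3],nums[4]; hi=3 → [7,9,10,12,13,15,16,18,11,19]
nums[mid]=12>10: swap nums[3],nums[3]; hi=2 → [7,9,10,12,13,15,16,18,11,19]
end: lo=2, hi=2; nums = [7,9,10,12,13,15,16,18,11,19]

(2, 2)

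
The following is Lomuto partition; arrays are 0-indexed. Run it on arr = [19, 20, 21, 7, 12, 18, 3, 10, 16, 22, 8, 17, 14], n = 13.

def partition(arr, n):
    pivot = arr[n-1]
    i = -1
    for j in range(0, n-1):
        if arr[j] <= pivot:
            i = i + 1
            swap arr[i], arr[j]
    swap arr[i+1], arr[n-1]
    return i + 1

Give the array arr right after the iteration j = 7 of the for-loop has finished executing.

pivot=14, i=-1
j=0: 19>14, skip
j=1: 20>14, skip
j=2: 21>14, skip
j=3: 7≤14, i=0, swap(0,3) ⇒ [7, 20, 21, 19, 12, 18, 3, 10, 16, 22, 8, 17, 14]
j=4: 12≤14, i=1, swap(1,4) ⇒ [7, 12, 21, 19, 20, 18, 3, 10, 16, 22, 8, 17, 14]
j=5: 18>14, skip
j=6: 3≤14, i=2, swap(2,6) ⇒ [7, 12, 3, 19, 20, 18, 21, 10, 16, 22, 8, 17, 14]
j=7: 10≤14, i=3, swap(3,7) ⇒ [7, 12, 3, 10, 20, 18, 21, 19, 16, 22, 8, 17, 14]
(after j=7) arr = [7, 12, 3, 10, 20, 18, 21, 19, 16, 22, 8, 17, 14]

[7, 12, 3, 10, 20, 18, 21, 19, 16, 22, 8, 17, 14]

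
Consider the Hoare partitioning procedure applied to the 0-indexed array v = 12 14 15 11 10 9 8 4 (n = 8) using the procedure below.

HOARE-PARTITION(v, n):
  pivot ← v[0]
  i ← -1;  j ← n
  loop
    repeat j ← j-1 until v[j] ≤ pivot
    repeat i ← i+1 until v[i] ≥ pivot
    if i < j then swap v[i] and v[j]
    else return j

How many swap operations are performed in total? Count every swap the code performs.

3

pivot=12
j stops at 7 (4), i stops at 0 (12); swap ⇒ 4 14 15 11 10 9 8 12
j stops at 6 (8), i stops at 1 (14); swap ⇒ 4 8 15 11 10 9 14 12
j stops at 5 (9), i stops at 2 (15); swap ⇒ 4 8 9 11 10 15 14 12
j stops at 4, i stops at 5; i≥j ⇒ return 4. v=4 8 9 11 10 15 14 12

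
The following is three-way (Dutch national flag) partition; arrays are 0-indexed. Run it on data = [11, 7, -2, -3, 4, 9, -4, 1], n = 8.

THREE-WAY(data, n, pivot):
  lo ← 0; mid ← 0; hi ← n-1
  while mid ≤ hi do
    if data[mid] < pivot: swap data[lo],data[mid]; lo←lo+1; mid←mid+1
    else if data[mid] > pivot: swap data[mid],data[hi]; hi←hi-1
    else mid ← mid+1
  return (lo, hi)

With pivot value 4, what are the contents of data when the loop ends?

pivot = 4; lo=0, mid=0, hi=7
data[mid]=11>4: swap data[0],data[7]; hi=6 → [1, 7, -2, -3, 4, 9, -4, 11]
data[mid]=1<4: swap data[0],data[0]; lo=1,mid=1 → [1, 7, -2, -3, 4, 9, -4, 11]
data[mid]=7>4: swap data[1],data[6]; hi=5 → [1, -4, -2, -3, 4, 9, 7, 11]
data[mid]=-4<4: swap data[1],data[1]; lo=2,mid=2 → [1, -4, -2, -3, 4, 9, 7, 11]
data[mid]=-2<4: swap data[2],data[2]; lo=3,mid=3 → [1, -4, -2, -3, 4, 9, 7, 11]
data[mid]=-3<4: swap data[3],data[3]; lo=4,mid=4 → [1, -4, -2, -3, 4, 9, 7, 11]
data[mid]=4=4: mid=5
data[mid]=9>4: swap data[5],data[5]; hi=4 → [1, -4, -2, -3, 4, 9, 7, 11]
end: lo=4, hi=4; data = [1, -4, -2, -3, 4, 9, 7, 11]

[1, -4, -2, -3, 4, 9, 7, 11]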